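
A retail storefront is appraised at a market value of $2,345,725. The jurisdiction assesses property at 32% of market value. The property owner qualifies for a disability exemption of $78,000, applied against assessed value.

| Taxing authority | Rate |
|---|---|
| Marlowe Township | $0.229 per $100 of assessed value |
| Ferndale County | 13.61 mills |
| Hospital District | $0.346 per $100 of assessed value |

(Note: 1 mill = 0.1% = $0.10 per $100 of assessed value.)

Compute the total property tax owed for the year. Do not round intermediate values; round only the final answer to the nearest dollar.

$13,022

Assessed value = $2,345,725 × 0.32 = $750,632
Taxable value = $750,632 − $78,000 = $672,632
Marlowe Township: $672,632 × 0.00229 = $1,540.32728
Ferndale County: $672,632 × 0.01361 = $9,154.52152
Hospital District: $672,632 × 0.00346 = $2,327.30672
Total = $13,022.15552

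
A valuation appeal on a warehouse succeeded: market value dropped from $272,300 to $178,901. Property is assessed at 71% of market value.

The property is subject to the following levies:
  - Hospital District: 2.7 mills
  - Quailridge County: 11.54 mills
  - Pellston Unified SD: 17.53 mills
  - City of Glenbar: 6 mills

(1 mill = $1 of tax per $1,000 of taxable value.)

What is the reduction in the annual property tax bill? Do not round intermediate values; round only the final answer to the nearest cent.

$2,504.65

Old assessed value = $272,300 × 0.71 = $193,333
New assessed value = $178,901 × 0.71 = $127,019.71
Combined rate = 0.0027 + 0.01154 + 0.01753 + 0.006 = 0.03777
Old tax = $193,333 × 0.03777 = $7,302.18741
New tax = $127,019.71 × 0.03777 = $4,797.5344467
Reduction = $7,302.18741 − $4,797.5344467 = $2,504.6529633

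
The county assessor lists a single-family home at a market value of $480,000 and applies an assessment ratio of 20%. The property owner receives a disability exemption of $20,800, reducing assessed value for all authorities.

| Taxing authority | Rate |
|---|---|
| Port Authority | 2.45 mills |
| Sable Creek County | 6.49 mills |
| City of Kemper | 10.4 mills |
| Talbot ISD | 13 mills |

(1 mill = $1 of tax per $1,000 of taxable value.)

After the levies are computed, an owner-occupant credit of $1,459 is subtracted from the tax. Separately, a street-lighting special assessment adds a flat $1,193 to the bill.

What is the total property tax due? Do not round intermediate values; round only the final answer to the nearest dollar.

Assessed value = $480,000 × 0.2 = $96,000
Taxable value = $96,000 − $20,800 = $75,200
Port Authority: $75,200 × 0.00245 = $184.24
Sable Creek County: $75,200 × 0.00649 = $488.048
City of Kemper: $75,200 × 0.0104 = $782.08
Talbot ISD: $75,200 × 0.013 = $977.6
Levies subtotal = $2,431.968
After credit = $2,431.968 − $1,459 = $972.968
Total = $972.968 + $1,193 = $2,165.968

$2,166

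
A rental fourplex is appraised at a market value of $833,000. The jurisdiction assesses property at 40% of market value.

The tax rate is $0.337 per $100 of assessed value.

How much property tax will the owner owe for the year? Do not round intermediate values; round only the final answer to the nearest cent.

$1,122.88

Assessed value = $833,000 × 0.4 = $333,200
Tax = $333,200 × 0.00337 = $1,122.884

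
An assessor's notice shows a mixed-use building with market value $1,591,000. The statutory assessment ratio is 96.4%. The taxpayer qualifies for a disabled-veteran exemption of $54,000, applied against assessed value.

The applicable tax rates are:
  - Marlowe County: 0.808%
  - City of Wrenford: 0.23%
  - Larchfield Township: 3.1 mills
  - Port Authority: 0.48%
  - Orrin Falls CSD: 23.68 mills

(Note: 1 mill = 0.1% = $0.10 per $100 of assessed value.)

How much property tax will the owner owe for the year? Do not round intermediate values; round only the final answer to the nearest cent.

Assessed value = $1,591,000 × 0.964 = $1,533,724
Taxable value = $1,533,724 − $54,000 = $1,479,724
Marlowe County: $1,479,724 × 0.00808 = $11,956.16992
City of Wrenford: $1,479,724 × 0.0023 = $3,403.3652
Larchfield Township: $1,479,724 × 0.0031 = $4,587.1444
Port Authority: $1,479,724 × 0.0048 = $7,102.6752
Orrin Falls CSD: $1,479,724 × 0.02368 = $35,039.86432
Total = $62,089.21904

$62,089.22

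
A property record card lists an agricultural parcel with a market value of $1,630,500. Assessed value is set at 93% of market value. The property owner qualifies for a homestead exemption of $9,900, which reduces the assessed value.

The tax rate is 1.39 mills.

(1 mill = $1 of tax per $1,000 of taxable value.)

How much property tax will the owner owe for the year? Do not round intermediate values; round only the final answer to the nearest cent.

$2,093.99

Assessed value = $1,630,500 × 0.93 = $1,516,365
Taxable value = $1,516,365 − $9,900 = $1,506,465
Tax = $1,506,465 × 0.00139 = $2,093.98635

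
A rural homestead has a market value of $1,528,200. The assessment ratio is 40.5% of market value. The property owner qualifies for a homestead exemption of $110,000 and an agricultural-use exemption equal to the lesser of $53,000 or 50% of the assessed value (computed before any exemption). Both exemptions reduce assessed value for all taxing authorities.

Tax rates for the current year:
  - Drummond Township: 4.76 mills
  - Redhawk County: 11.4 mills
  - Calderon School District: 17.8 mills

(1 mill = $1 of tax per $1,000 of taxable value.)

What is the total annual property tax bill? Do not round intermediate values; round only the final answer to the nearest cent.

$15,483.08

Assessed value = $1,528,200 × 0.405 = $618,921
Agricultural-use exemption = min($53,000, 50% × $618,921) = min($53,000, $309,460.5) = $53,000 (dollar cap binds)
Taxable value = $618,921 − $110,000 − $53,000 = $455,921
Drummond Township: $455,921 × 0.00476 = $2,170.18396
Redhawk County: $455,921 × 0.0114 = $5,197.4994
Calderon School District: $455,921 × 0.0178 = $8,115.3938
Total = $15,483.07716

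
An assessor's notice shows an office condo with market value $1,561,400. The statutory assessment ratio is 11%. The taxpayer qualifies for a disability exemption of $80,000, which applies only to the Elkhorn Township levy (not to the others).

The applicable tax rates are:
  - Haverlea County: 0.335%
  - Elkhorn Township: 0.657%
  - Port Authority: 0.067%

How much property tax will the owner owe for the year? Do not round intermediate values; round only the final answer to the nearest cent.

Assessed value = $1,561,400 × 0.11 = $171,754
Haverlea County: $171,754 × 0.00335 = $575.3759
Elkhorn Township: ($171,754 − $80,000) × 0.00657 = $91,754 × 0.00657 = $602.82378
Port Authority: $171,754 × 0.00067 = $115.07518
Total = $1,293.27486

$1,293.27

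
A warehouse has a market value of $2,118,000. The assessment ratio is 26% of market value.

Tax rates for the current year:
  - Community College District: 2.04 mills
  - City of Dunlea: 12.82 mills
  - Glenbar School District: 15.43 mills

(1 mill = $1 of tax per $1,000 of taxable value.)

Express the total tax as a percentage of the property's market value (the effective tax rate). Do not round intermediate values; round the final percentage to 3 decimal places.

0.788%

Assessed value = $2,118,000 × 0.26 = $550,680
Community College District: $550,680 × 0.00204 = $1,123.3872
City of Dunlea: $550,680 × 0.01282 = $7,059.7176
Glenbar School District: $550,680 × 0.01543 = $8,496.9924
Total tax = $16,680.0972
Effective rate = $16,680.0972 ÷ $2,118,000 = 0.788% of market value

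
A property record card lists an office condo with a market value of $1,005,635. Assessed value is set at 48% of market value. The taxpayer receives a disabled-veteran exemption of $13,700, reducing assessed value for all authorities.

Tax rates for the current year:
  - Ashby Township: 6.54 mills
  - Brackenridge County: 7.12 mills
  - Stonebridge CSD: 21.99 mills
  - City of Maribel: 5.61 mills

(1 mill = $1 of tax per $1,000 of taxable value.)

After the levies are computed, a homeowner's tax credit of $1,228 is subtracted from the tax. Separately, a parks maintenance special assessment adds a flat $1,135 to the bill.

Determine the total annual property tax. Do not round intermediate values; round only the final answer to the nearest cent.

Assessed value = $1,005,635 × 0.48 = $482,704.8
Taxable value = $482,704.8 − $13,700 = $469,004.8
Ashby Township: $469,004.8 × 0.00654 = $3,067.291392
Brackenridge County: $469,004.8 × 0.00712 = $3,339.314176
Stonebridge CSD: $469,004.8 × 0.02199 = $10,313.415552
City of Maribel: $469,004.8 × 0.00561 = $2,631.116928
Levies subtotal = $19,351.138048
After credit = $19,351.138048 − $1,228 = $18,123.138048
Total = $18,123.138048 + $1,135 = $19,258.138048

$19,258.14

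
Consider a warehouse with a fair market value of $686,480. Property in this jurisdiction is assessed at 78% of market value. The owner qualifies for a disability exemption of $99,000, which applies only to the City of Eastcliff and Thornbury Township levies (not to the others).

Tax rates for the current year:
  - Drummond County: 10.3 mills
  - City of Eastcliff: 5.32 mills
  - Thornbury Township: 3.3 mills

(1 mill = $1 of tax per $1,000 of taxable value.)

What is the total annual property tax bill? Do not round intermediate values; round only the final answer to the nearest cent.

Assessed value = $686,480 × 0.78 = $535,454.4
Drummond County: $535,454.4 × 0.0103 = $5,515.18032
City of Eastcliff: ($535,454.4 − $99,000) × 0.00532 = $436,454.4 × 0.00532 = $2,321.937408
Thornbury Township: ($535,454.4 − $99,000) × 0.0033 = $436,454.4 × 0.0033 = $1,440.29952
Total = $9,277.417248

$9,277.42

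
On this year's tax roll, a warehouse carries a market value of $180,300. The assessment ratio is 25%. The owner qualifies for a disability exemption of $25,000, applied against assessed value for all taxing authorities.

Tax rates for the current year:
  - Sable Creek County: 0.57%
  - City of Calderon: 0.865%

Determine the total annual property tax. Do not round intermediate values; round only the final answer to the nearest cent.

Assessed value = $180,300 × 0.25 = $45,075
Taxable value = $45,075 − $25,000 = $20,075
Sable Creek County: $20,075 × 0.0057 = $114.4275
City of Calderon: $20,075 × 0.00865 = $173.64875
Total = $114.4275 + $173.64875 = $288.07625

$288.08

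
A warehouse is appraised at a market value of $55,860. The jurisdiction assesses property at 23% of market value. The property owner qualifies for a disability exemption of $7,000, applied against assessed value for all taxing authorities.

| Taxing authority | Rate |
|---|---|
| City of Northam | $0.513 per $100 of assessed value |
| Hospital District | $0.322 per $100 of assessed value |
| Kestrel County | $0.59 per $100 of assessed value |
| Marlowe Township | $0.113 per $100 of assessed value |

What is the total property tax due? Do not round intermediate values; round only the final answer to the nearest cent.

$89.94

Assessed value = $55,860 × 0.23 = $12,847.8
Taxable value = $12,847.8 − $7,000 = $5,847.8
City of Northam: $5,847.8 × 0.00513 = $29.999214
Hospital District: $5,847.8 × 0.00322 = $18.829916
Kestrel County: $5,847.8 × 0.0059 = $34.50202
Marlowe Township: $5,847.8 × 0.00113 = $6.608014
Total = $29.999214 + $18.829916 + $34.50202 + $6.608014 = $89.939164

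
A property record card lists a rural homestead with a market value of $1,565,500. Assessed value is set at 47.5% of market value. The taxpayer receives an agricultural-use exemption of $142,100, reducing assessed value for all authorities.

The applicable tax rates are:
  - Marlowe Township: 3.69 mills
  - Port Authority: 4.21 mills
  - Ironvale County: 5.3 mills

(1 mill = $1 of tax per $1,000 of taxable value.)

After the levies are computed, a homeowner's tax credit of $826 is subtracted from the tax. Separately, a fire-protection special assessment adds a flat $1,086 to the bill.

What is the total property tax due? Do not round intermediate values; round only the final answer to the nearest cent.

Assessed value = $1,565,500 × 0.475 = $743,612.5
Taxable value = $743,612.5 − $142,100 = $601,512.5
Marlowe Township: $601,512.5 × 0.00369 = $2,219.581125
Port Authority: $601,512.5 × 0.00421 = $2,532.367625
Ironvale County: $601,512.5 × 0.0053 = $3,188.01625
Levies subtotal = $7,939.965
After credit = $7,939.965 − $826 = $7,113.965
Total = $7,113.965 + $1,086 = $8,199.965

$8,199.97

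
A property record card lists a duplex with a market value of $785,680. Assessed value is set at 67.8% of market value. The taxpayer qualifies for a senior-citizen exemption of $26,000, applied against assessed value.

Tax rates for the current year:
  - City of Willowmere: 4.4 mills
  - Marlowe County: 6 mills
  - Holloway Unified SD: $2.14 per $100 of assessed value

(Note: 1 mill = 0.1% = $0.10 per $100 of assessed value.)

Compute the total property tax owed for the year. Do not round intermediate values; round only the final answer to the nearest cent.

Assessed value = $785,680 × 0.678 = $532,691.04
Taxable value = $532,691.04 − $26,000 = $506,691.04
City of Willowmere: $506,691.04 × 0.0044 = $2,229.440576
Marlowe County: $506,691.04 × 0.006 = $3,040.14624
Holloway Unified SD: $506,691.04 × 0.0214 = $10,843.188256
Total = $16,112.775072

$16,112.78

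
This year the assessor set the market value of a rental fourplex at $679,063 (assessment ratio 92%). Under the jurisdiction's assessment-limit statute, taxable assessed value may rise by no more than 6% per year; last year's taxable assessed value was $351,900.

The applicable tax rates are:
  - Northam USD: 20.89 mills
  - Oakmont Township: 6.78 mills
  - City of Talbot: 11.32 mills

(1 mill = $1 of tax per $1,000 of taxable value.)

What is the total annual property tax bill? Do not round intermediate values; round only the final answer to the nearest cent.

$14,543.82

Uncapped assessed value = $679,063 × 0.92 = $624,737.96
Cap limit = $351,900 × 1.06 = $373,014
Taxable assessed value = min($624,737.96, $373,014) = $373,014 (cap binds)
Northam USD: $373,014 × 0.02089 = $7,792.26246
Oakmont Township: $373,014 × 0.00678 = $2,529.03492
City of Talbot: $373,014 × 0.01132 = $4,222.51848
Total = $14,543.81586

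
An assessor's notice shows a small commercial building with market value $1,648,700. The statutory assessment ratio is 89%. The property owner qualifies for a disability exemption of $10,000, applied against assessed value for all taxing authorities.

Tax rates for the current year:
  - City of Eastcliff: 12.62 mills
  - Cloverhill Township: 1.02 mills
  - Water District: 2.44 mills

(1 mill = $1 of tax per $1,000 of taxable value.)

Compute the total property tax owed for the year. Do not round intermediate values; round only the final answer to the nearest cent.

$23,434.08

Assessed value = $1,648,700 × 0.89 = $1,467,343
Taxable value = $1,467,343 − $10,000 = $1,457,343
City of Eastcliff: $1,457,343 × 0.01262 = $18,391.66866
Cloverhill Township: $1,457,343 × 0.00102 = $1,486.48986
Water District: $1,457,343 × 0.00244 = $3,555.91692
Total = $18,391.66866 + $1,486.48986 + $3,555.91692 = $23,434.07544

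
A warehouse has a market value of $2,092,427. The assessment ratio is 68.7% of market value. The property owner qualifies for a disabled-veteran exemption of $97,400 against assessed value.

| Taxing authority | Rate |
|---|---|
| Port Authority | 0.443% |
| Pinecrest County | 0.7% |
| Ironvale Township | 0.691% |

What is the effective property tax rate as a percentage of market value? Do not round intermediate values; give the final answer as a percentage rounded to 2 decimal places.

1.17%

Assessed value = $2,092,427 × 0.687 = $1,437,497.349
Taxable value = $1,437,497.349 − $97,400 = $1,340,097.349
Port Authority: $1,340,097.349 × 0.00443 = $5,936.63125607
Pinecrest County: $1,340,097.349 × 0.007 = $9,380.681443
Ironvale Township: $1,340,097.349 × 0.00691 = $9,260.07268159
Total tax = $24,577.38538066
Effective rate = $24,577.38538066 ÷ $2,092,427 = 1.17% of market value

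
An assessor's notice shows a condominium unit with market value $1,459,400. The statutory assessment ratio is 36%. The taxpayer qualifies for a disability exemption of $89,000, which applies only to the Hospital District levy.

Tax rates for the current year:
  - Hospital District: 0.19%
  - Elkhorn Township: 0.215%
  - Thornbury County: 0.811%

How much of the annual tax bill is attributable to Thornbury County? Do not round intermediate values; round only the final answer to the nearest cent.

$4,260.86

Assessed value = $1,459,400 × 0.36 = $525,384
Thornbury County taxable value = $525,384 (exemption does not apply)
Thornbury County levy = $525,384 × 0.00811 = $4,260.86424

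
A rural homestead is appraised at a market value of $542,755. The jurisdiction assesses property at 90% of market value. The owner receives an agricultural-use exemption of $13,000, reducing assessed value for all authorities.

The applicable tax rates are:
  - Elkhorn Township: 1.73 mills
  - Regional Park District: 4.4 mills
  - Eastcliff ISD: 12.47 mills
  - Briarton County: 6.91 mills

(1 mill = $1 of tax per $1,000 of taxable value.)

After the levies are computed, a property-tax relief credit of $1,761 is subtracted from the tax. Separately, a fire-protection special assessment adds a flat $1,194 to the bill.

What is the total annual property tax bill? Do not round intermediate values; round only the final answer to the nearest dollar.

$11,562

Assessed value = $542,755 × 0.9 = $488,479.5
Taxable value = $488,479.5 − $13,000 = $475,479.5
Elkhorn Township: $475,479.5 × 0.00173 = $822.579535
Regional Park District: $475,479.5 × 0.0044 = $2,092.1098
Eastcliff ISD: $475,479.5 × 0.01247 = $5,929.229365
Briarton County: $475,479.5 × 0.00691 = $3,285.563345
Levies subtotal = $12,129.482045
After credit = $12,129.482045 − $1,761 = $10,368.482045
Total = $10,368.482045 + $1,194 = $11,562.482045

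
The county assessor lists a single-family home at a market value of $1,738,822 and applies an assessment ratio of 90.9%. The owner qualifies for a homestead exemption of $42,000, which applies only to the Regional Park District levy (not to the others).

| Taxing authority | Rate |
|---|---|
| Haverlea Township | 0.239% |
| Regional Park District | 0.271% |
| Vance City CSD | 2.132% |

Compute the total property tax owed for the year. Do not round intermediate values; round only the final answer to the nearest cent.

Assessed value = $1,738,822 × 0.909 = $1,580,589.198
Haverlea Township: $1,580,589.198 × 0.00239 = $3,777.60818322
Regional Park District: ($1,580,589.198 − $42,000) × 0.00271 = $1,538,589.198 × 0.00271 = $4,169.57672658
Vance City CSD: $1,580,589.198 × 0.02132 = $33,698.16170136
Total = $41,645.34661116

$41,645.35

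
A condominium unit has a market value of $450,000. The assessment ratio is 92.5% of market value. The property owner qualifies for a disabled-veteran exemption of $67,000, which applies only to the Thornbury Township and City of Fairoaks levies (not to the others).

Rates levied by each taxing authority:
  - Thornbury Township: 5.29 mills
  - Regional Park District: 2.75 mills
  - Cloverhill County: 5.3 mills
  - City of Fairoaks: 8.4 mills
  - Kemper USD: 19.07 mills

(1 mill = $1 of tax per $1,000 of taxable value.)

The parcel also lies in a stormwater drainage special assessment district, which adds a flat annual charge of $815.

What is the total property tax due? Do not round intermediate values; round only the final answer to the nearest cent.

$16,884.93

Assessed value = $450,000 × 0.925 = $416,250
Thornbury Township: ($416,250 − $67,000) × 0.00529 = $349,250 × 0.00529 = $1,847.5325
Regional Park District: $416,250 × 0.00275 = $1,144.6875
Cloverhill County: $416,250 × 0.0053 = $2,206.125
City of Fairoaks: ($416,250 − $67,000) × 0.0084 = $349,250 × 0.0084 = $2,933.7
Kemper USD: $416,250 × 0.01907 = $7,937.8875
Levies subtotal = $16,069.9325
Total = $16,069.9325 + $815 = $16,884.9325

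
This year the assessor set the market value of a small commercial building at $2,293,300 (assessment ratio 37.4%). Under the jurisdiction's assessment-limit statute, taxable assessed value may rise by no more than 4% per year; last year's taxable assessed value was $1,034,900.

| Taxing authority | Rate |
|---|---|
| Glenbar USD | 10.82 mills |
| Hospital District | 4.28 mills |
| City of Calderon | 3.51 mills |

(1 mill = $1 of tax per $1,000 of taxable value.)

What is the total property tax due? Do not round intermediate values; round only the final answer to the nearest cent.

$15,961.69

Uncapped assessed value = $2,293,300 × 0.374 = $857,694.2
Cap limit = $1,034,900 × 1.04 = $1,076,296
Taxable assessed value = min($857,694.2, $1,076,296) = $857,694.2 (cap does not bind)
Glenbar USD: $857,694.2 × 0.01082 = $9,280.251244
Hospital District: $857,694.2 × 0.00428 = $3,670.931176
City of Calderon: $857,694.2 × 0.00351 = $3,010.506642
Total = $15,961.689062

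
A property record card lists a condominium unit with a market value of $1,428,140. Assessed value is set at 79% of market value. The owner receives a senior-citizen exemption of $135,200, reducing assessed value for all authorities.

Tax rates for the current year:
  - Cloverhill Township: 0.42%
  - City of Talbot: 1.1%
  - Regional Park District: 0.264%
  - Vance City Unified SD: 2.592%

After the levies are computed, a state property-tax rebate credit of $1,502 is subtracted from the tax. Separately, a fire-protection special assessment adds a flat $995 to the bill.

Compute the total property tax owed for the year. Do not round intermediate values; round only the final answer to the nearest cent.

Assessed value = $1,428,140 × 0.79 = $1,128,230.6
Taxable value = $1,128,230.6 − $135,200 = $993,030.6
Cloverhill Township: $993,030.6 × 0.0042 = $4,170.72852
City of Talbot: $993,030.6 × 0.011 = $10,923.3366
Regional Park District: $993,030.6 × 0.00264 = $2,621.600784
Vance City Unified SD: $993,030.6 × 0.02592 = $25,739.353152
Levies subtotal = $43,455.019056
After credit = $43,455.019056 − $1,502 = $41,953.019056
Total = $41,953.019056 + $995 = $42,948.019056

$42,948.02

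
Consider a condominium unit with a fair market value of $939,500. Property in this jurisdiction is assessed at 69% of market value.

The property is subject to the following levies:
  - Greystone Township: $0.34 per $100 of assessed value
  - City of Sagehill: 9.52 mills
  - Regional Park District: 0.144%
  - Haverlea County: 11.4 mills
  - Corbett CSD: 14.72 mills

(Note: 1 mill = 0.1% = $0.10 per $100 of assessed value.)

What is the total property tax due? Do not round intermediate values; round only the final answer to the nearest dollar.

Assessed value = $939,500 × 0.69 = $648,255
Greystone Township: $648,255 × 0.0034 = $2,204.067
City of Sagehill: $648,255 × 0.00952 = $6,171.3876
Regional Park District: $648,255 × 0.00144 = $933.4872
Haverlea County: $648,255 × 0.0114 = $7,390.107
Corbett CSD: $648,255 × 0.01472 = $9,542.3136
Total = $26,241.3624

$26,241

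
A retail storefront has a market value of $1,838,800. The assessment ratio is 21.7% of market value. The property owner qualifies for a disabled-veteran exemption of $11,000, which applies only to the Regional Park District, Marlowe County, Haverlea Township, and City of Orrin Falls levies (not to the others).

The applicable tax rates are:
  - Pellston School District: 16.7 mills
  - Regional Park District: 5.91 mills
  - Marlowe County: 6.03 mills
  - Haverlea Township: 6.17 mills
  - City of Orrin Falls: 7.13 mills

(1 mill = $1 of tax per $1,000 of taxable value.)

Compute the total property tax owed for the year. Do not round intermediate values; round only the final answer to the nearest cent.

Assessed value = $1,838,800 × 0.217 = $399,019.6
Pellston School District: $399,019.6 × 0.0167 = $6,663.62732
Regional Park District: ($399,019.6 − $11,000) × 0.00591 = $388,019.6 × 0.00591 = $2,293.195836
Marlowe County: ($399,019.6 − $11,000) × 0.00603 = $388,019.6 × 0.00603 = $2,339.758188
Haverlea Township: ($399,019.6 − $11,000) × 0.00617 = $388,019.6 × 0.00617 = $2,394.080932
City of Orrin Falls: ($399,019.6 − $11,000) × 0.00713 = $388,019.6 × 0.00713 = $2,766.579748
Total = $16,457.242024

$16,457.24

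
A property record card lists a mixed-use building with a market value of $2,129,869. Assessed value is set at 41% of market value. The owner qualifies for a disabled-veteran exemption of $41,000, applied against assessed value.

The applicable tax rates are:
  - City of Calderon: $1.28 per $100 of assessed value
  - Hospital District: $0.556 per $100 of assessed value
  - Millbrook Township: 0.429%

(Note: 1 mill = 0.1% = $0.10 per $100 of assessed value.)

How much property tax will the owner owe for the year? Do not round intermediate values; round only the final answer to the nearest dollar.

$18,850

Assessed value = $2,129,869 × 0.41 = $873,246.29
Taxable value = $873,246.29 − $41,000 = $832,246.29
City of Calderon: $832,246.29 × 0.0128 = $10,652.752512
Hospital District: $832,246.29 × 0.00556 = $4,627.2893724
Millbrook Township: $832,246.29 × 0.00429 = $3,570.3365841
Total = $18,850.3784685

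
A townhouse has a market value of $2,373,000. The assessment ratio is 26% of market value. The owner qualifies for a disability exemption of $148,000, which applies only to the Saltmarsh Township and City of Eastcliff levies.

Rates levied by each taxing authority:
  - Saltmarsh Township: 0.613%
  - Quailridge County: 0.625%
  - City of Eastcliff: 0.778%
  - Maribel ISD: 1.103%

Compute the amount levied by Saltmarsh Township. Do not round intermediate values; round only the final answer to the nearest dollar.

$2,875

Assessed value = $2,373,000 × 0.26 = $616,980
Saltmarsh Township taxable value = $616,980 − $148,000 = $468,980
Saltmarsh Township levy = $468,980 × 0.00613 = $2,874.8474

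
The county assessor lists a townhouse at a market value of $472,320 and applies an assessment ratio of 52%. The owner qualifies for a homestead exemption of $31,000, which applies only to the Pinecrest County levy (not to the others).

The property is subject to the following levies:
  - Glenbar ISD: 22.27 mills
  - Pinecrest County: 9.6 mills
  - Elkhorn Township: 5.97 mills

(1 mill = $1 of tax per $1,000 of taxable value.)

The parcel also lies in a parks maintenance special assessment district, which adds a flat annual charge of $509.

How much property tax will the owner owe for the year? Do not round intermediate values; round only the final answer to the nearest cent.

$9,505.15

Assessed value = $472,320 × 0.52 = $245,606.4
Glenbar ISD: $245,606.4 × 0.02227 = $5,469.654528
Pinecrest County: ($245,606.4 − $31,000) × 0.0096 = $214,606.4 × 0.0096 = $2,060.22144
Elkhorn Township: $245,606.4 × 0.00597 = $1,466.270208
Levies subtotal = $8,996.146176
Total = $8,996.146176 + $509 = $9,505.146176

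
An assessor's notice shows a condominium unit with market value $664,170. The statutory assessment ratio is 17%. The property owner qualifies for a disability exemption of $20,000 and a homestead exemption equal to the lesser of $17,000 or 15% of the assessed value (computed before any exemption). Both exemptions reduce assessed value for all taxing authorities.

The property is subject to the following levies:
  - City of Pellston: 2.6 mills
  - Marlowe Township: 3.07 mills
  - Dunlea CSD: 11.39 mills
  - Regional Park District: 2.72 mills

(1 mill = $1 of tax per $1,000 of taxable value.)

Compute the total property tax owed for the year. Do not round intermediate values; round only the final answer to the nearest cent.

Assessed value = $664,170 × 0.17 = $112,908.9
Homestead exemption = min($17,000, 15% × $112,908.9) = min($17,000, $16,936.335) = $16,936.335 (percentage binds)
Taxable value = $112,908.9 − $20,000 − $16,936.335 = $75,972.565
City of Pellston: $75,972.565 × 0.0026 = $197.528669
Marlowe Township: $75,972.565 × 0.00307 = $233.23577455
Dunlea CSD: $75,972.565 × 0.01139 = $865.32751535
Regional Park District: $75,972.565 × 0.00272 = $206.6453768
Total = $1,502.7373357

$1,502.74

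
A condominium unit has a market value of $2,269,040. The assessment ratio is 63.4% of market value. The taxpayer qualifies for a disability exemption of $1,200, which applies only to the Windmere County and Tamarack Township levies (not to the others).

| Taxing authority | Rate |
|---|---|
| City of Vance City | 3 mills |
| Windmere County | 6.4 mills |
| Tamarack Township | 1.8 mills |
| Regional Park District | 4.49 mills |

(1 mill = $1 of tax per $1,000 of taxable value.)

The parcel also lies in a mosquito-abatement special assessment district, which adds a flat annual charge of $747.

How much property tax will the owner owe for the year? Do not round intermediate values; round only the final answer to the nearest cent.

$23,308.34

Assessed value = $2,269,040 × 0.634 = $1,438,571.36
City of Vance City: $1,438,571.36 × 0.003 = $4,315.71408
Windmere County: ($1,438,571.36 − $1,200) × 0.0064 = $1,437,371.36 × 0.0064 = $9,199.176704
Tamarack Township: ($1,438,571.36 − $1,200) × 0.0018 = $1,437,371.36 × 0.0018 = $2,587.268448
Regional Park District: $1,438,571.36 × 0.00449 = $6,459.1854064
Levies subtotal = $22,561.3446384
Total = $22,561.3446384 + $747 = $23,308.3446384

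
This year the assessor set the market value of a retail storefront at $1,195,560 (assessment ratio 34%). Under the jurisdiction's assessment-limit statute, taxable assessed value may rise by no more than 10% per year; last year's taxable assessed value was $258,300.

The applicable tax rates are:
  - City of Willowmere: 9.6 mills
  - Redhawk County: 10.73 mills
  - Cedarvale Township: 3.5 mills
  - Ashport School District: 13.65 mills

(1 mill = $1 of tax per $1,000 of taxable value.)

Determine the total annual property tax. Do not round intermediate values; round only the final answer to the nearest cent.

$10,649.19

Uncapped assessed value = $1,195,560 × 0.34 = $406,490.4
Cap limit = $258,300 × 1.1 = $284,130
Taxable assessed value = min($406,490.4, $284,130) = $284,130 (cap binds)
City of Willowmere: $284,130 × 0.0096 = $2,727.648
Redhawk County: $284,130 × 0.01073 = $3,048.7149
Cedarvale Township: $284,130 × 0.0035 = $994.455
Ashport School District: $284,130 × 0.01365 = $3,878.3745
Total = $10,649.1924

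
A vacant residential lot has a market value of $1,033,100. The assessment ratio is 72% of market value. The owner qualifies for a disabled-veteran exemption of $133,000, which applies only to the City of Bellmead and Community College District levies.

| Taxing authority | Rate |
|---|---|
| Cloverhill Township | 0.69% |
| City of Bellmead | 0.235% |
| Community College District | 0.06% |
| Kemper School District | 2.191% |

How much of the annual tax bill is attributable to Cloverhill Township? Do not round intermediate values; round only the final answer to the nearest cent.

$5,132.44

Assessed value = $1,033,100 × 0.72 = $743,832
Cloverhill Township taxable value = $743,832 (exemption does not apply)
Cloverhill Township levy = $743,832 × 0.0069 = $5,132.4408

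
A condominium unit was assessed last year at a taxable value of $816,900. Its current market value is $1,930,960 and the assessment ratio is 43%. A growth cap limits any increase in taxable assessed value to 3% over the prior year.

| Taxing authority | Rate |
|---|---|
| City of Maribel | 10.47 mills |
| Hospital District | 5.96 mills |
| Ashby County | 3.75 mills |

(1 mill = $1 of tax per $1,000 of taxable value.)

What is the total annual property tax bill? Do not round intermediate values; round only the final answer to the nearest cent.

Uncapped assessed value = $1,930,960 × 0.43 = $830,312.8
Cap limit = $816,900 × 1.03 = $841,407
Taxable assessed value = min($830,312.8, $841,407) = $830,312.8 (cap does not bind)
City of Maribel: $830,312.8 × 0.01047 = $8,693.375016
Hospital District: $830,312.8 × 0.00596 = $4,948.664288
Ashby County: $830,312.8 × 0.00375 = $3,113.673
Total = $16,755.712304

$16,755.71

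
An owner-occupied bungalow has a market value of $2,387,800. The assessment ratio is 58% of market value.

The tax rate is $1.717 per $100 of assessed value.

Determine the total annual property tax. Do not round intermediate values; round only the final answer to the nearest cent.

$23,779.15

Assessed value = $2,387,800 × 0.58 = $1,384,924
Tax = $1,384,924 × 0.01717 = $23,779.14508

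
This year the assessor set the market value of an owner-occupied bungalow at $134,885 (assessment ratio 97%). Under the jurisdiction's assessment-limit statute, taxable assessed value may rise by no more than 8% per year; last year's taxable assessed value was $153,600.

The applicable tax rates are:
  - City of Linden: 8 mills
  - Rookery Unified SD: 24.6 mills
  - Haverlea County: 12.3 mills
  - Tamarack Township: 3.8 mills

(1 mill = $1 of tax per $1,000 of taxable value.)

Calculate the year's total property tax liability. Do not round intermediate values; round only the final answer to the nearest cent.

Uncapped assessed value = $134,885 × 0.97 = $130,838.45
Cap limit = $153,600 × 1.08 = $165,888
Taxable assessed value = min($130,838.45, $165,888) = $130,838.45 (cap does not bind)
City of Linden: $130,838.45 × 0.008 = $1,046.7076
Rookery Unified SD: $130,838.45 × 0.0246 = $3,218.62587
Haverlea County: $130,838.45 × 0.0123 = $1,609.312935
Tamarack Township: $130,838.45 × 0.0038 = $497.18611
Total = $6,371.832515

$6,371.83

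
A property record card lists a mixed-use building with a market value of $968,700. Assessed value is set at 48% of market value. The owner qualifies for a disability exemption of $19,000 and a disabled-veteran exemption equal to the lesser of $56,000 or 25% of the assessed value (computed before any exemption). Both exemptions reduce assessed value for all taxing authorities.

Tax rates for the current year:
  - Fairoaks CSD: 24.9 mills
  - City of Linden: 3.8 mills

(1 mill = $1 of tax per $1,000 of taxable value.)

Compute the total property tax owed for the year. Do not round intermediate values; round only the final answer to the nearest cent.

Assessed value = $968,700 × 0.48 = $464,976
Disabled-veteran exemption = min($56,000, 25% × $464,976) = min($56,000, $116,244) = $56,000 (dollar cap binds)
Taxable value = $464,976 − $19,000 − $56,000 = $389,976
Fairoaks CSD: $389,976 × 0.0249 = $9,710.4024
City of Linden: $389,976 × 0.0038 = $1,481.9088
Total = $11,192.3112

$11,192.31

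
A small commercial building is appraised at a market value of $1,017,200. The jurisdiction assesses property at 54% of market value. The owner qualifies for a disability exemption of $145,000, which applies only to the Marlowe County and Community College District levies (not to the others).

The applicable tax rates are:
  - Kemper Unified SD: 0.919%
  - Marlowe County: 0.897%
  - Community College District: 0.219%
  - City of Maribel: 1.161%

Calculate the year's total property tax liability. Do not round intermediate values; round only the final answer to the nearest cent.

$15,937.04

Assessed value = $1,017,200 × 0.54 = $549,288
Kemper Unified SD: $549,288 × 0.00919 = $5,047.95672
Marlowe County: ($549,288 − $145,000) × 0.00897 = $404,288 × 0.00897 = $3,626.46336
Community College District: ($549,288 − $145,000) × 0.00219 = $404,288 × 0.00219 = $885.39072
City of Maribel: $549,288 × 0.01161 = $6,377.23368
Total = $15,937.04448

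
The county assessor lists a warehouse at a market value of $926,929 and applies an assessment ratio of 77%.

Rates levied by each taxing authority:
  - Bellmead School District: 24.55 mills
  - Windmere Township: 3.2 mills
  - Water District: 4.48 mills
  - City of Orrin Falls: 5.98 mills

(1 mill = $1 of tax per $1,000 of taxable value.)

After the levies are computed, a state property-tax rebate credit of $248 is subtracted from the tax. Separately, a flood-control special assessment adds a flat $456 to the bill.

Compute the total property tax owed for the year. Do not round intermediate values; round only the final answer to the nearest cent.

Assessed value = $926,929 × 0.77 = $713,735.33
Bellmead School District: $713,735.33 × 0.02455 = $17,522.2023515
Windmere Township: $713,735.33 × 0.0032 = $2,283.953056
Water District: $713,735.33 × 0.00448 = $3,197.5342784
City of Orrin Falls: $713,735.33 × 0.00598 = $4,268.1372734
Levies subtotal = $27,271.8269593
After credit = $27,271.8269593 − $248 = $27,023.8269593
Total = $27,023.8269593 + $456 = $27,479.8269593

$27,479.83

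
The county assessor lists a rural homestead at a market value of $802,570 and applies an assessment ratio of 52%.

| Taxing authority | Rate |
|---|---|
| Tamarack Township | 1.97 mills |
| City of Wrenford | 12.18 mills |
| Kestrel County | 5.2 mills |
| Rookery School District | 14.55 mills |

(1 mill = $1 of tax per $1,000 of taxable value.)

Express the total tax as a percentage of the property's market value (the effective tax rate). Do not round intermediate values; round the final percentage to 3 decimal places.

1.763%

Assessed value = $802,570 × 0.52 = $417,336.4
Tamarack Township: $417,336.4 × 0.00197 = $822.152708
City of Wrenford: $417,336.4 × 0.01218 = $5,083.157352
Kestrel County: $417,336.4 × 0.0052 = $2,170.14928
Rookery School District: $417,336.4 × 0.01455 = $6,072.24462
Total tax = $14,147.70396
Effective rate = $14,147.70396 ÷ $802,570 = 1.763% of market value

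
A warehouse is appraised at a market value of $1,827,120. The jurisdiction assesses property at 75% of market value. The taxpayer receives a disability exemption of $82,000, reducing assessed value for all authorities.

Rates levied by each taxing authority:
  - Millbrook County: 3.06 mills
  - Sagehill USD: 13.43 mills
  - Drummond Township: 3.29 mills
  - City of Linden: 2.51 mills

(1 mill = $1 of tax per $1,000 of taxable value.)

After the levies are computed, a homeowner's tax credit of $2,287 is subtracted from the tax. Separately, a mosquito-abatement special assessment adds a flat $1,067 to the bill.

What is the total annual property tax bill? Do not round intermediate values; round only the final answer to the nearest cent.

Assessed value = $1,827,120 × 0.75 = $1,370,340
Taxable value = $1,370,340 − $82,000 = $1,288,340
Millbrook County: $1,288,340 × 0.00306 = $3,942.3204
Sagehill USD: $1,288,340 × 0.01343 = $17,302.4062
Drummond Township: $1,288,340 × 0.00329 = $4,238.6386
City of Linden: $1,288,340 × 0.00251 = $3,233.7334
Levies subtotal = $28,717.0986
After credit = $28,717.0986 − $2,287 = $26,430.0986
Total = $26,430.0986 + $1,067 = $27,497.0986

$27,497.10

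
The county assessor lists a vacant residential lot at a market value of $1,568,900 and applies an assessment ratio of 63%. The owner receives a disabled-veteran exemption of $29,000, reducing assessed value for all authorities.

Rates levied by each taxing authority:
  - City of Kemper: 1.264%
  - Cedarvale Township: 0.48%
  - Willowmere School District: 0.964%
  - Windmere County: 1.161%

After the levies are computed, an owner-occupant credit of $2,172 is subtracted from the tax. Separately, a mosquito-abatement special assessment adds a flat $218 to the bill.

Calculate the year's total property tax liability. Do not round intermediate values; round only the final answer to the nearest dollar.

$35,165

Assessed value = $1,568,900 × 0.63 = $988,407
Taxable value = $988,407 − $29,000 = $959,407
City of Kemper: $959,407 × 0.01264 = $12,126.90448
Cedarvale Township: $959,407 × 0.0048 = $4,605.1536
Willowmere School District: $959,407 × 0.00964 = $9,248.68348
Windmere County: $959,407 × 0.01161 = $11,138.71527
Levies subtotal = $37,119.45683
After credit = $37,119.45683 − $2,172 = $34,947.45683
Total = $34,947.45683 + $218 = $35,165.45683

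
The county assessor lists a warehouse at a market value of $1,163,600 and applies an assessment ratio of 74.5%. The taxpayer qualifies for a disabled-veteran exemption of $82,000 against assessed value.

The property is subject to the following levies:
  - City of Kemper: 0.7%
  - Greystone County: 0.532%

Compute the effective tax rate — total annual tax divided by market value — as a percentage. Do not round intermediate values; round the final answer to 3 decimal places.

Assessed value = $1,163,600 × 0.745 = $866,882
Taxable value = $866,882 − $82,000 = $784,882
City of Kemper: $784,882 × 0.007 = $5,494.174
Greystone County: $784,882 × 0.00532 = $4,175.57224
Total tax = $9,669.74624
Effective rate = $9,669.74624 ÷ $1,163,600 = 0.831% of market value

0.831%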